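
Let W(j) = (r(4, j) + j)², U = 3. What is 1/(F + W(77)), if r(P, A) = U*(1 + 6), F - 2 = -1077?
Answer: 1/8529 ≈ 0.00011725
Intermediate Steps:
F = -1075 (F = 2 - 1077 = -1075)
r(P, A) = 21 (r(P, A) = 3*(1 + 6) = 3*7 = 21)
W(j) = (21 + j)²
1/(F + W(77)) = 1/(-1075 + (21 + 77)²) = 1/(-1075 + 98²) = 1/(-1075 + 9604) = 1/8529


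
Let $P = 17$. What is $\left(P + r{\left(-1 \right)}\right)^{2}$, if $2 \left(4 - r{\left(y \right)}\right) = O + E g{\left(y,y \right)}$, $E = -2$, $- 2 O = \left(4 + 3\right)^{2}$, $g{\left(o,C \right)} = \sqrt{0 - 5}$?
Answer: $\frac{17609}{16} + \frac{133 i \sqrt{5}}{2} \approx 1100.6 + 148.7 i$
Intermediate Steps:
$g{\left(o,C \right)} = i \sqrt{5}$ ($g{\left(o,C \right)} = \sqrt{-5} = i \sqrt{5}$)
$O = - \frac{49}{2}$ ($O = - \frac{\left(4 + 3\right)^{2}}{2} = - \frac{7^{2}}{2} = \left(- \frac{1}{2}\right) 49 = - \frac{49}{2} \approx -24.5$)
$r{\left(y \right)} = \frac{65}{4} + i \sqrt{5}$ ($r{\left(y \right)} = 4 - \frac{- \frac{49}{2} - 2 i \sqrt{5}}{2} = 4 + \left(\frac{49}{4} + i \sqrt{5}\right) = \frac{65}{4} + i \sqrt{5}$)
$\left(P + r{\left(-1 \right)}\right)^{2} = \left(17 + \left(\frac{65}{4} + i \sqrt{5}\right)\right)^{2} = \left(\frac{133}{4} + i \sqrt{5}\right)^{2}$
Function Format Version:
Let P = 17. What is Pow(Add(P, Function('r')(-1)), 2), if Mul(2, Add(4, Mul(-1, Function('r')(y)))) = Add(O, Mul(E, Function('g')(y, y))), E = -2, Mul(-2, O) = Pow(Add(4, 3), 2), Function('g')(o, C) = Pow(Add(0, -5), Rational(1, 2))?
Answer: Add(Rational(17609, 16), Mul(Rational(133, 2), I, Pow(5, Rational(1, 2)))) ≈ Add(1100.6, Mul(148.70, I))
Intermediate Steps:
Function('g')(o, C) = Mul(I, Pow(5, Rational(1, 2))) (Function('g')(o, C) = Pow(-5, Rational(1, 2)) = Mul(I, Pow(5, Rational(1, 2))))
O = Rational(-49, 2) (O = Mul(Rational(-1, 2), Pow(Add(4, 3), 2)) = Mul(Rational(-1, 2), Pow(7, 2)) = Mul(Rational(-1, 2), 49) = Rational(-49, 2) ≈ -24.500)
Function('r')(y) = Add(Rational(65, 4), Mul(I, Pow(5, Rational(1, 2)))) (Function('r')(y) = Add(4, Mul(Rational(-1, 2), Add(Rational(-49, 2), Mul(-2, Mul(I, Pow(5, Rational(1, 2))))))) = Add(4, Mul(Rational(-1, 2), Add(Rational(-49, 2), Mul(-2, I, Pow(5, Rational(1, 2)))))) = Add(4, Add(Rational(49, 4), Mul(I, Pow(5, Rational(1, 2))))) = Add(Rational(65, 4), Mul(I, Pow(5, Rational(1, 2)))))
Pow(Add(P, Function('r')(-1)), 2) = Pow(Add(17, Add(Rational(65, 4), Mul(I, Pow(5, Rational(1, 2))))), 2) = Pow(Add(Rational(133, 4), Mul(I, Pow(5, Rational(1, 2)))), 2)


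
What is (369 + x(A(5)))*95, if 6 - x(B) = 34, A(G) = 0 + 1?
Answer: 32395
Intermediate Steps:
A(G) = 1
x(B) = -28 (x(B) = 6 - 1*34 = 6 - 34 = -28)
(369 + x(A(5)))*95 = (369 - 28)*95 = 341*95 = 32395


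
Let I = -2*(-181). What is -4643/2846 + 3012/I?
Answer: 3445693/515126 ≈ 6.6890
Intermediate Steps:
I = 362
-4643/2846 + 3012/I = -4643/2846 + 3012/362 = -4643*1/2846 + 3012*(1/362) = -4643/2846 + 1506/181 = 3445693/515126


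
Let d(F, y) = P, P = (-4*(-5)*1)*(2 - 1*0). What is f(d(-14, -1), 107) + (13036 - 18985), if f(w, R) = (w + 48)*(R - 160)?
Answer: -10613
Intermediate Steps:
P = 40 (P = (20*1)*(2 + 0) = 20*2 = 40)
d(F, y) = 40
f(w, R) = (-160 + R)*(48 + w) (f(w, R) = (48 + w)*(-160 + R) = (-160 + R)*(48 + w))
f(d(-14, -1), 107) + (13036 - 18985) = (-7680 - 160*40 + 48*107 + 107*40) + (13036 - 18985) = (-7680 - 6400 + 5136 + 4280) - 5949 = -4664 - 5949 = -10613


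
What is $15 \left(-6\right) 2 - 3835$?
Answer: $-4015$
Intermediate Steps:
$15 \left(-6\right) 2 - 3835 = \left(-90\right) 2 - 3835 = -180 - 3835 = -4015$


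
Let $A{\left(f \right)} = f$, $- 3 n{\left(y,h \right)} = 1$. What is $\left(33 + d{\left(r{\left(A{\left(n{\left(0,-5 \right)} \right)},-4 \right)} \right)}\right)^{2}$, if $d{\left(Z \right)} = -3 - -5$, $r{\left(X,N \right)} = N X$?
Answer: $1225$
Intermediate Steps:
$n{\left(y,h \right)} = - \frac{1}{3}$ ($n{\left(y,h \right)} = \left(- \frac{1}{3}\right) 1 = - \frac{1}{3}$)
$d{\left(Z \right)} = 2$ ($d{\left(Z \right)} = -3 + 5 = 2$)
$\left(33 + d{\left(r{\left(A{\left(n{\left(0,-5 \right)} \right)},-4 \right)} \right)}\right)^{2} = \left(33 + 2\right)^{2} = 35^{2} = 1225$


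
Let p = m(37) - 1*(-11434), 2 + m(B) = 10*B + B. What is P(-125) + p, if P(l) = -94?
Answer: 11745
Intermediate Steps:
m(B) = -2 + 11*B (m(B) = -2 + (10*B + B) = -2 + 11*B)
p = 11839 (p = (-2 + 11*37) - 1*(-11434) = (-2 + 407) + 11434 = 405 + 11434 = 11839)
P(-125) + p = -94 + 11839 = 11745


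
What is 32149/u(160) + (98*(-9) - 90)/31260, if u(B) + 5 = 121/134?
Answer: -11222295899/1430145 ≈ -7847.0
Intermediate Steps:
u(B) = -549/134 (u(B) = -5 + 121/134 = -549/134)
32149/u(160) + (98*(-9) - 90)/31260 = 32149/(-549/134) + (98*(-9) - 90)/31260 = 32149*(-134/549) + (-882 - 90)*(1/31260) = -4307966/549 - 972*1/31260 = -4307966/549 - 81/2605 = -11222295899/1430145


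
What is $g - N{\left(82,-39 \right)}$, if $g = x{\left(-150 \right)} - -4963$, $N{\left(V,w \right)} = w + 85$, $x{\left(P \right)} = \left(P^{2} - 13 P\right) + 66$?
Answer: $29433$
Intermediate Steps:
$x{\left(P \right)} = 66 + P^{2} - 13 P$
$N{\left(V,w \right)} = 85 + w$
$g = 29479$ ($g = \left(66 + \left(-150\right)^{2} - -1950\right) - -4963 = \left(66 + 22500 + 1950\right) + 4963 = 24516 + 4963 = 29479$)
$g - N{\left(82,-39 \right)} = 29479 - \left(85 - 39\right) = 29479 - 46 = 29433$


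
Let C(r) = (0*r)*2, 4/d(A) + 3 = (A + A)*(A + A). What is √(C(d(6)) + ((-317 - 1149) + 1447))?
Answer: I*√19 ≈ 4.3589*I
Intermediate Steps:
d(A) = 4/(-3 + 4*A²) (d(A) = 4/(-3 + (A + A)*(A + A)) = 4/(-3 + (2*A)*(2*A)) = 4/(-3 + 4*A²))
C(r) = 0 (C(r) = 0*2 = 0)
√(C(d(6)) + ((-317 - 1149) + 1447)) = √(0 + ((-317 - 1149) + 1447)) = √(0 + (-1466 + 1447)) = √(0 - 19) = √(-19) = I*√19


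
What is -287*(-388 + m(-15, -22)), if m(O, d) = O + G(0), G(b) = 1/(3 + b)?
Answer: 346696/3 ≈ 1.1557e+5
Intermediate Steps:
m(O, d) = 1/3 + O (m(O, d) = O + 1/(3 + 0) = O + 1/3 = 1/3 + O)
-287*(-388 + m(-15, -22)) = -287*(-388 + (1/3 - 15)) = -287*(-388 - 44/3) = -287*(-1208/3) = 346696/3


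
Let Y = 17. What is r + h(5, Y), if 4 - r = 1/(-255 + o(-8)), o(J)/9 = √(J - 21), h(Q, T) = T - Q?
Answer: 359413/22458 + I*√29/7486 ≈ 16.004 + 0.00071936*I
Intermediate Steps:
o(J) = 9*√(-21 + J) (o(J) = 9*√(J - 21) = 9*√(-21 + J))
r = 4 - 1/(-255 + 9*I*√29) (r = 4 - 1/(-255 + 9*√(-21 - 8)) = 4 - 1/(-255 + 9*√(-29)) = 4 - 1/(-255 + 9*(I*√29)) = 4 - 1/(-255 + 9*I*√29) ≈ 4.0038 + 0.00071936*I)
r + h(5, Y) = (89917/22458 + I*√29/7486) + (17 - 1*5) = (89917/22458 + I*√29/7486) + (17 - 5) = (89917/22458 + I*√29/7486) + 12 = 359413/22458 + I*√29/7486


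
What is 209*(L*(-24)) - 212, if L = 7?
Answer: -35324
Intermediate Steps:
209*(L*(-24)) - 212 = 209*(7*(-24)) - 212 = 209*(-168) - 212 = -35112 - 212 = -35324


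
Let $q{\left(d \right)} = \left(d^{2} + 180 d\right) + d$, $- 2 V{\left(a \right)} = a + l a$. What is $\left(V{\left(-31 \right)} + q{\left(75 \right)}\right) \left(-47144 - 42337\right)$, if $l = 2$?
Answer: $- \frac{3444392133}{2} \approx -1.7222 \cdot 10^{9}$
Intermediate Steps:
$V{\left(a \right)} = - \frac{3 a}{2}$ ($V{\left(a \right)} = - \frac{a + 2 a}{2} = - \frac{3 a}{2}$)
$q{\left(d \right)} = d^{2} + 181 d$
$\left(V{\left(-31 \right)} + q{\left(75 \right)}\right) \left(-47144 - 42337\right) = \left(\left(- \frac{3}{2}\right) \left(-31\right) + 75 \left(181 + 75\right)\right) \left(-47144 - 42337\right) = \left(\frac{93}{2} + 75 \cdot 256\right) \left(-89481\right) = \left(\frac{93}{2} + 19200\right) \left(-89481\right) = \frac{38493}{2} \left(-89481\right) = - \frac{3444392133}{2}$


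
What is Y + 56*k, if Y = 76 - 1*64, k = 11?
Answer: 628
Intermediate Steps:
Y = 12 (Y = 76 - 64 = 12)
Y + 56*k = 12 + 56*11 = 12 + 616 = 628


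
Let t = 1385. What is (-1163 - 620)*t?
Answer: -2469455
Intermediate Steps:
(-1163 - 620)*t = (-1163 - 620)*1385 = -1783*1385 = -2469455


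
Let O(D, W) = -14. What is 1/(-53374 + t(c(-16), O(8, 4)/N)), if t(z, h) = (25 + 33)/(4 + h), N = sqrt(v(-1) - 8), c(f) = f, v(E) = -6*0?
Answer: (-7*sqrt(2) + 8*I)/(2*(-213438*I + 186809*sqrt(2))) ≈ -1.8738e-5 + 2.4888e-9*I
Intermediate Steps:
v(E) = 0
N = 2*I*sqrt(2) (N = sqrt(0 - 8) = sqrt(-8) = 2*I*sqrt(2) ≈ 2.8284*I)
t(z, h) = 58/(4 + h)
1/(-53374 + t(c(-16), O(8, 4)/N)) = 1/(-53374 + 58/(4 - 14*(-I*sqrt(2)/4))) = 1/(-53374 + 58/(4 - (-7)*I*sqrt(2)/2)) = 1/(-53374 + 58/(4 + 7*I*sqrt(2)/2))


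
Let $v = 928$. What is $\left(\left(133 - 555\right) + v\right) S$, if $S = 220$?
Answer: $111320$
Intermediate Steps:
$\left(\left(133 - 555\right) + v\right) S = \left(\left(133 - 555\right) + 928\right) 220 = \left(-422 + 928\right) 220 = 506 \cdot 220 = 111320$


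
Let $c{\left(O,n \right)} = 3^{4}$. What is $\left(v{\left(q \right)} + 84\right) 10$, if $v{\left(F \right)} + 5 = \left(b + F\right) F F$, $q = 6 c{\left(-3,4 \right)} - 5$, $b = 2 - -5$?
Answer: $1129042470$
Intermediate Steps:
$c{\left(O,n \right)} = 81$
$b = 7$ ($b = 2 + 5 = 7$)
$q = 481$ ($q = 6 \cdot 81 - 5 = 486 - 5 = 481$)
$v{\left(F \right)} = -5 + F^{2} \left(7 + F\right)$ ($v{\left(F \right)} = -5 + \left(7 + F\right) F F = -5 + F \left(7 + F\right) F = -5 + F^{2} \left(7 + F\right)$)
$\left(v{\left(q \right)} + 84\right) 10 = \left(\left(-5 + 481^{3} + 7 \cdot 481^{2}\right) + 84\right) 10 = \left(\left(-5 + 111284641 + 7 \cdot 231361\right) + 84\right) 10 = \left(\left(-5 + 111284641 + 1619527\right) + 84\right) 10 = \left(112904163 + 84\right) 10 = 112904247 \cdot 10 = 1129042470$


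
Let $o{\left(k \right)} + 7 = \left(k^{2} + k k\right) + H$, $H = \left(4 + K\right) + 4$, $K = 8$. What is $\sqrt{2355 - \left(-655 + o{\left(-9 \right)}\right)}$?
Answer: $\sqrt{2839} \approx 53.282$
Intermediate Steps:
$H = 16$ ($H = \left(4 + 8\right) + 4 = 12 + 4 = 16$)
$o{\left(k \right)} = 9 + 2 k^{2}$ ($o{\left(k \right)} = -7 + \left(\left(k^{2} + k k\right) + 16\right) = -7 + \left(\left(k^{2} + k^{2}\right) + 16\right) = -7 + \left(2 k^{2} + 16\right) = -7 + \left(16 + 2 k^{2}\right) = 9 + 2 k^{2}$)
$\sqrt{2355 - \left(-655 + o{\left(-9 \right)}\right)} = \sqrt{2355 + \left(655 - \left(9 + 2 \left(-9\right)^{2}\right)\right)} = \sqrt{2355 + \left(655 - \left(9 + 2 \cdot 81\right)\right)} = \sqrt{2355 + \left(655 - \left(9 + 162\right)\right)} = \sqrt{2355 + \left(655 - 171\right)} = \sqrt{2355 + 484} = \sqrt{2839}$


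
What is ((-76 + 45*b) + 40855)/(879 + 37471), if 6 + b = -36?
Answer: 38889/38350 ≈ 1.0141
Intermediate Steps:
b = -42 (b = -6 - 36 = -42)
((-76 + 45*b) + 40855)/(879 + 37471) = ((-76 + 45*(-42)) + 40855)/(879 + 37471) = ((-76 - 1890) + 40855)/38350 = (-1966 + 40855)*(1/38350) = 38889*(1/38350) = 38889/38350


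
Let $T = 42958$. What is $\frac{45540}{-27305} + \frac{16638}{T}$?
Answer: $- \frac{3195759}{2495677} \approx -1.2805$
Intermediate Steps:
$\frac{45540}{-27305} + \frac{16638}{T} = \frac{45540}{-27305} + \frac{16638}{42958} = 45540 \left(- \frac{1}{27305}\right) + 16638 \cdot \frac{1}{42958} = - \frac{9108}{5461} + \frac{177}{457} = - \frac{3195759}{2495677}$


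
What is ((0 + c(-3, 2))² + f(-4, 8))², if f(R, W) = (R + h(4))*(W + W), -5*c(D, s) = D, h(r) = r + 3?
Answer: 1461681/625 ≈ 2338.7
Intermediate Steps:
h(r) = 3 + r
c(D, s) = -D/5
f(R, W) = 2*W*(7 + R) (f(R, W) = (R + (3 + 4))*(W + W) = (R + 7)*(2*W) = (7 + R)*(2*W) = 2*W*(7 + R))
((0 + c(-3, 2))² + f(-4, 8))² = ((0 - ⅕*(-3))² + 2*8*(7 - 4))² = ((0 + ⅗)² + 2*8*3)² = ((⅗)² + 48)² = (9/25 + 48)² = (1209/25)² = 1461681/625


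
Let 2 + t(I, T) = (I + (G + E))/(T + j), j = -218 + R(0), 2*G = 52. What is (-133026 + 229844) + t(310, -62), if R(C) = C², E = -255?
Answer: 27108399/280 ≈ 96816.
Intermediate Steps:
G = 26 (G = (½)*52 = 26)
j = -218 (j = -218 + 0² = -218 + 0 = -218)
t(I, T) = -2 + (-229 + I)/(-218 + T) (t(I, T) = -2 + (I + (26 - 255))/(T - 218) = -2 + (I - 229)/(-218 + T) = -2 + (-229 + I)/(-218 + T))
(-133026 + 229844) + t(310, -62) = (-133026 + 229844) + (-207 - 1*310 + 2*(-62))/(218 - 1*(-62)) = 96818 + (-207 - 310 - 124)/(218 + 62) = 96818 - 641/280 = 27108399/280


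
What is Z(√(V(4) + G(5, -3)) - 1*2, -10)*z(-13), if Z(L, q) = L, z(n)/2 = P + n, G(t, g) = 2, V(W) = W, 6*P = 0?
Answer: 52 - 26*√6 ≈ -11.687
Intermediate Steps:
P = 0 (P = (⅙)*0 = 0)
z(n) = 2*n (z(n) = 2*(0 + n) = 2*n)
Z(√(V(4) + G(5, -3)) - 1*2, -10)*z(-13) = (√(4 + 2) - 1*2)*(2*(-13)) = (√6 - 2)*(-26) = (-2 + √6)*(-26) = 52 - 26*√6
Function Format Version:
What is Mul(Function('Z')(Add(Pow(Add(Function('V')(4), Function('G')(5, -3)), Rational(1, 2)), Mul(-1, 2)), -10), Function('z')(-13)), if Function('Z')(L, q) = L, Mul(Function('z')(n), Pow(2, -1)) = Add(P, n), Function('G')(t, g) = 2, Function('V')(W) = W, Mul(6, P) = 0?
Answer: Add(52, Mul(-26, Pow(6, Rational(1, 2)))) ≈ -11.687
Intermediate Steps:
P = 0 (P = Mul(Rational(1, 6), 0) = 0)
Function('z')(n) = Mul(2, n) (Function('z')(n) = Mul(2, Add(0, n)) = Mul(2, n))
Mul(Function('Z')(Add(Pow(Add(Function('V')(4), Function('G')(5, -3)), Rational(1, 2)), Mul(-1, 2)), -10), Function('z')(-13)) = Mul(Add(Pow(Add(4, 2), Rational(1, 2)), Mul(-1, 2)), Mul(2, -13)) = Mul(Add(Pow(6, Rational(1, 2)), -2), -26) = Mul(Add(-2, Pow(6, Rational(1, 2))), -26) = Add(52, Mul(-26, Pow(6, Rational(1, 2))))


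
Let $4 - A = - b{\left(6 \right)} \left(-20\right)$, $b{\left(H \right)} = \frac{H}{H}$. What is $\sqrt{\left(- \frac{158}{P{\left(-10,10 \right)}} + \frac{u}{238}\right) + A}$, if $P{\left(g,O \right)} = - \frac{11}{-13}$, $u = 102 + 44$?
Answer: $\frac{i \sqrt{346318203}}{1309} \approx 14.217 i$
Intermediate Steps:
$u = 146$
$P{\left(g,O \right)} = \frac{11}{13}$ ($P{\left(g,O \right)} = \left(-11\right) \left(- \frac{1}{13}\right) = \frac{11}{13}$)
$b{\left(H \right)} = 1$
$A = -16$ ($A = 4 - \left(-1\right) 1 \left(-20\right) = 4 - \left(-1\right) \left(-20\right) = 4 - 20 = -16$)
$\sqrt{\left(- \frac{158}{P{\left(-10,10 \right)}} + \frac{u}{238}\right) + A} = \sqrt{\left(- \frac{158}{\frac{11}{13}} + \frac{146}{238}\right) - 16} = \sqrt{\left(\left(-158\right) \frac{13}{11} + 146 \cdot \frac{1}{238}\right) - 16} = \sqrt{\left(- \frac{2054}{11} + \frac{73}{119}\right) - 16} = \sqrt{- \frac{243623}{1309} - 16} = \sqrt{- \frac{264567}{1309}} = \frac{i \sqrt{346318203}}{1309}$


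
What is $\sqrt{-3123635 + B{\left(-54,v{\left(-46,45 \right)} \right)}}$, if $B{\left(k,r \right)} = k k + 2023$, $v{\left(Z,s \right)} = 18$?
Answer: $2 i \sqrt{779674} \approx 1766.0 i$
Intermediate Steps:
$B{\left(k,r \right)} = 2023 + k^{2}$ ($B{\left(k,r \right)} = k^{2} + 2023 = 2023 + k^{2}$)
$\sqrt{-3123635 + B{\left(-54,v{\left(-46,45 \right)} \right)}} = \sqrt{-3123635 + \left(2023 + \left(-54\right)^{2}\right)} = \sqrt{-3123635 + \left(2023 + 2916\right)} = \sqrt{-3123635 + 4939} = \sqrt{-3118696} = 2 i \sqrt{779674}$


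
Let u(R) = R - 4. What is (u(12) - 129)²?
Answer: 14641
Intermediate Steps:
u(R) = -4 + R
(u(12) - 129)² = ((-4 + 12) - 129)² = (8 - 129)² = (-121)² = 14641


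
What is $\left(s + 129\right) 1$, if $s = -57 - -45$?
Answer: $117$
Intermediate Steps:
$s = -12$ ($s = -57 + 45 = -12$)
$\left(s + 129\right) 1 = \left(-12 + 129\right) 1 = 117 \cdot 1 = 117$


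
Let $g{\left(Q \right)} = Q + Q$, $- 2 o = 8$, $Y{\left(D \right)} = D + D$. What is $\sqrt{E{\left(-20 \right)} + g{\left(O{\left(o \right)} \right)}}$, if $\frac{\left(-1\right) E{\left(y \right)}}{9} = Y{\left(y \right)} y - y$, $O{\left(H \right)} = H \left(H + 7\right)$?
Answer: $2 i \sqrt{1851} \approx 86.047 i$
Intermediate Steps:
$Y{\left(D \right)} = 2 D$
$o = -4$ ($o = \left(- \frac{1}{2}\right) 8 = -4$)
$O{\left(H \right)} = H \left(7 + H\right)$
$g{\left(Q \right)} = 2 Q$
$E{\left(y \right)} = - 18 y^{2} + 9 y$ ($E{\left(y \right)} = - 9 \left(2 y y - y\right) = - 9 \left(2 y^{2} - y\right) = - 9 \left(- y + 2 y^{2}\right) = - 18 y^{2} + 9 y$)
$\sqrt{E{\left(-20 \right)} + g{\left(O{\left(o \right)} \right)}} = \sqrt{9 \left(-20\right) \left(1 - -40\right) + 2 \left(- 4 \left(7 - 4\right)\right)} = \sqrt{9 \left(-20\right) \left(1 + 40\right) + 2 \left(\left(-4\right) 3\right)} = \sqrt{9 \left(-20\right) 41 + 2 \left(-12\right)} = \sqrt{-7380 - 24} = \sqrt{-7404} = 2 i \sqrt{1851}$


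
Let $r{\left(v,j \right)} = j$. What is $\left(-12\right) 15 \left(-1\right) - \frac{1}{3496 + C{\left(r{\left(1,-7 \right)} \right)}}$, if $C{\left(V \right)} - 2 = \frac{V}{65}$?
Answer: $\frac{40925275}{227363} \approx 180.0$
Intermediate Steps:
$C{\left(V \right)} = 2 + \frac{V}{65}$
$\left(-12\right) 15 \left(-1\right) - \frac{1}{3496 + C{\left(r{\left(1,-7 \right)} \right)}} = \left(-12\right) 15 \left(-1\right) - \frac{1}{3496 + \left(2 + \frac{1}{65} \left(-7\right)\right)} = \left(-180\right) \left(-1\right) - \frac{1}{3496 + \left(2 - \frac{7}{65}\right)} = 180 - \frac{1}{3496 + \frac{123}{65}} = 180 - \frac{1}{\frac{227363}{65}} = 180 - \frac{65}{227363} = \frac{40925275}{227363}$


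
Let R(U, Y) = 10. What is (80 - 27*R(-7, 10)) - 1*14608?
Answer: -14798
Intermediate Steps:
(80 - 27*R(-7, 10)) - 1*14608 = (80 - 27*10) - 1*14608 = (80 - 270) - 14608 = -190 - 14608 = -14798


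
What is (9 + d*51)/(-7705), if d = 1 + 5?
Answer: -63/1541 ≈ -0.040883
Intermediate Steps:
d = 6
(9 + d*51)/(-7705) = (9 + 6*51)/(-7705) = (9 + 306)*(-1/7705) = 315*(-1/7705) = -63/1541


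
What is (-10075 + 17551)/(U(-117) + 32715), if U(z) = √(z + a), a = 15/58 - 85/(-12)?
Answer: 12158987760/53207774923 - 2136*I*√3320007/53207774923 ≈ 0.22852 - 7.3147e-5*I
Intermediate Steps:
a = 2555/348 (a = 15*(1/58) - 85*(-1/12) = 15/58 + 85/12 = 2555/348 ≈ 7.3420)
U(z) = √(2555/348 + z) (U(z) = √(z + 2555/348) = √(2555/348 + z))
(-10075 + 17551)/(U(-117) + 32715) = (-10075 + 17551)/(√(222285 + 30276*(-117))/174 + 32715) = 7476/(√(222285 - 3542292)/174 + 32715) = 7476/(√(-3320007)/174 + 32715) = 7476/((I*√3320007)/174 + 32715) = 7476/(I*√3320007/174 + 32715) = 7476/(32715 + I*√3320007/174)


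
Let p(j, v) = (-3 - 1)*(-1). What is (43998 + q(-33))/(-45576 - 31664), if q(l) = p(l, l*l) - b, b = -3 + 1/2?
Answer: -88009/154480 ≈ -0.56971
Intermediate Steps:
b = -5/2 (b = -3 + (½)*1 = -3 + ½ = -5/2 ≈ -2.5000)
p(j, v) = 4 (p(j, v) = -4*(-1) = 4)
q(l) = 13/2 (q(l) = 4 - 1*(-5/2) = 4 + 5/2 = 13/2)
(43998 + q(-33))/(-45576 - 31664) = (43998 + 13/2)/(-45576 - 31664) = (88009/2)/(-77240) = (88009/2)*(-1/77240) = -88009/154480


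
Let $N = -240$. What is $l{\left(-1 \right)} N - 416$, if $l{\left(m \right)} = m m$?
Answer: $-656$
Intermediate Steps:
$l{\left(m \right)} = m^{2}$
$l{\left(-1 \right)} N - 416 = \left(-1\right)^{2} \left(-240\right) - 416 = 1 \left(-240\right) - 416 = -240 - 416 = -656$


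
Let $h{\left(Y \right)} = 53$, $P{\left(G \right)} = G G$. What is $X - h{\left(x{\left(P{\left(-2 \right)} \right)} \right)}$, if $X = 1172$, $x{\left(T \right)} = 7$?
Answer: $1119$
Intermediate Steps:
$P{\left(G \right)} = G^{2}$
$X - h{\left(x{\left(P{\left(-2 \right)} \right)} \right)} = 1172 - 53 = 1119$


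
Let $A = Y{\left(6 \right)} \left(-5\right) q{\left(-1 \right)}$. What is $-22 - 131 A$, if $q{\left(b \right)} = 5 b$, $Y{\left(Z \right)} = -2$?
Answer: $6528$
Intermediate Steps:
$A = -50$ ($A = \left(-2\right) \left(-5\right) 5 \left(-1\right) = 10 \left(-5\right) = -50$)
$-22 - 131 A = -22 - -6550 = -22 + 6550 = 6528$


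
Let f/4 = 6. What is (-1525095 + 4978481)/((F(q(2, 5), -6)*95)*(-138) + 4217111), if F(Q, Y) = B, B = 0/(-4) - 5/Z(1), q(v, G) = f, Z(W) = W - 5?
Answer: 6906772/8401447 ≈ 0.82209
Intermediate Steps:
f = 24 (f = 4*6 = 24)
Z(W) = -5 + W
q(v, G) = 24
B = 5/4 (B = 0/(-4) - 5/(-5 + 1) = 0*(-¼) - 5/(-4) = 0 - 5*(-¼) = 0 + 5/4 = 5/4 ≈ 1.2500)
F(Q, Y) = 5/4
(-1525095 + 4978481)/((F(q(2, 5), -6)*95)*(-138) + 4217111) = (-1525095 + 4978481)/(((5/4)*95)*(-138) + 4217111) = 3453386/((475/4)*(-138) + 4217111) = 3453386/(-32775/2 + 4217111) = 3453386/(8401447/2) = 3453386*(2/8401447) = 6906772/8401447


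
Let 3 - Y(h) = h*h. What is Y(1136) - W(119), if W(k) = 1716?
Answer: -1292209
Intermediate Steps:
Y(h) = 3 - h² (Y(h) = 3 - h*h = 3 - h²)
Y(1136) - W(119) = (3 - 1*1136²) - 1*1716 = (3 - 1*1290496) - 1716 = (3 - 1290496) - 1716 = -1290493 - 1716 = -1292209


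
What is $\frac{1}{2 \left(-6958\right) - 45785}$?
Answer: $- \frac{1}{59701} \approx -1.675 \cdot 10^{-5}$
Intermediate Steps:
$\frac{1}{2 \left(-6958\right) - 45785} = \frac{1}{-13916 - 45785} = \frac{1}{-59701} = - \frac{1}{59701}$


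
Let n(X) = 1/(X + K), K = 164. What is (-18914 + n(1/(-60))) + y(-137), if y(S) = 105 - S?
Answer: -183713748/9839 ≈ -18672.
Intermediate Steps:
n(X) = 1/(164 + X) (n(X) = 1/(X + 164) = 1/(164 + X))
(-18914 + n(1/(-60))) + y(-137) = (-18914 + 1/(164 + 1/(-60))) + (105 - 1*(-137)) = (-18914 + 1/(164 - 1/60)) + (105 + 137) = (-18914 + 1/(9839/60)) + 242 = (-18914 + 60/9839) + 242 = -186094786/9839 + 242 = -183713748/9839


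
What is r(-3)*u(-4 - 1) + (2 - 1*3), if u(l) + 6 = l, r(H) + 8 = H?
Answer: 120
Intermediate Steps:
r(H) = -8 + H
u(l) = -6 + l
r(-3)*u(-4 - 1) + (2 - 1*3) = (-8 - 3)*(-6 + (-4 - 1)) + (2 - 1*3) = -11*(-6 - 5) + (2 - 3) = -11*(-11) - 1 = 121 - 1 = 120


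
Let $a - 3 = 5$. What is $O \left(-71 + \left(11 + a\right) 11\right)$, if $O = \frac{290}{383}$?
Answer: $\frac{40020}{383} \approx 104.49$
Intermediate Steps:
$a = 8$ ($a = 3 + 5 = 8$)
$O = \frac{290}{383}$ ($O = 290 \cdot \frac{1}{383} = \frac{290}{383} \approx 0.75718$)
$O \left(-71 + \left(11 + a\right) 11\right) = \frac{290 \left(-71 + \left(11 + 8\right) 11\right)}{383} = \frac{290 \left(-71 + 19 \cdot 11\right)}{383} = \frac{290 \left(-71 + 209\right)}{383} = \frac{290}{383} \cdot 138 = \frac{40020}{383}$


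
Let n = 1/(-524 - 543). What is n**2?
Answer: 1/1138489 ≈ 8.7836e-7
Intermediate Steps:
n = -1/1067 (n = 1/(-1067) = -1/1067 ≈ -0.00093721)
n**2 = (-1/1067)**2 = 1/1138489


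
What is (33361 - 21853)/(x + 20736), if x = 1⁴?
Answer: 11508/20737 ≈ 0.55495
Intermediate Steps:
x = 1
(33361 - 21853)/(x + 20736) = (33361 - 21853)/(1 + 20736) = 11508/20737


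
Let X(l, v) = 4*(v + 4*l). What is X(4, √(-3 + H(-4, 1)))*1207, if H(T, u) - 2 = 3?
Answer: 77248 + 4828*√2 ≈ 84076.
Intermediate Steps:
H(T, u) = 5 (H(T, u) = 2 + 3 = 5)
X(l, v) = 4*v + 16*l
X(4, √(-3 + H(-4, 1)))*1207 = (4*√(-3 + 5) + 16*4)*1207 = (4*√2 + 64)*1207 = (64 + 4*√2)*1207 = 77248 + 4828*√2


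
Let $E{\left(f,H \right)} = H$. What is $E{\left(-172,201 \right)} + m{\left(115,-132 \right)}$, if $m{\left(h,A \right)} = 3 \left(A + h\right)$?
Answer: $150$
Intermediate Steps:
$m{\left(h,A \right)} = 3 A + 3 h$
$E{\left(-172,201 \right)} + m{\left(115,-132 \right)} = 201 + \left(3 \left(-132\right) + 3 \cdot 115\right) = 201 + \left(-396 + 345\right) = 201 - 51 = 150$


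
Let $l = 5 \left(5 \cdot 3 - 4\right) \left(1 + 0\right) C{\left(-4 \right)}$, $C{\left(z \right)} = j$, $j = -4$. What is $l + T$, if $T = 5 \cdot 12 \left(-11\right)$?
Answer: $-880$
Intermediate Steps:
$C{\left(z \right)} = -4$
$T = -660$ ($T = 60 \left(-11\right) = -660$)
$l = -220$ ($l = 5 \left(5 \cdot 3 - 4\right) \left(1 + 0\right) \left(-4\right) = 5 \left(15 - 4\right) 1 \left(-4\right) = 5 \cdot 11 \left(-4\right) = 55 \left(-4\right) = -220$)
$l + T = -220 - 660 = -880$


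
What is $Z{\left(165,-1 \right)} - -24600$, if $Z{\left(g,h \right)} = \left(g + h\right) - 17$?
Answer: $24747$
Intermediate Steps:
$Z{\left(g,h \right)} = -17 + g + h$
$Z{\left(165,-1 \right)} - -24600 = \left(-17 + 165 - 1\right) - -24600 = 147 + 24600 = 24747$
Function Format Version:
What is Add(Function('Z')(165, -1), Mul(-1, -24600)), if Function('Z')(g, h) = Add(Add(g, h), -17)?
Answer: 24747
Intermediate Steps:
Function('Z')(g, h) = Add(-17, g, h)
Add(Function('Z')(165, -1), Mul(-1, -24600)) = Add(Add(-17, 165, -1), Mul(-1, -24600)) = Add(147, 24600) = 24747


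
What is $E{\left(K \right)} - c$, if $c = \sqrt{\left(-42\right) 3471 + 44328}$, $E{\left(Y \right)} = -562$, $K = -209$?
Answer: $-562 - i \sqrt{101454} \approx -562.0 - 318.52 i$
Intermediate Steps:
$c = i \sqrt{101454}$ ($c = \sqrt{-145782 + 44328} = \sqrt{-101454} = i \sqrt{101454} \approx 318.52 i$)
$E{\left(K \right)} - c = -562 - i \sqrt{101454}$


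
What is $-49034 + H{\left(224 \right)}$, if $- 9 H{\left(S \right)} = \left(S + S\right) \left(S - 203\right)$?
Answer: $- \frac{150238}{3} \approx -50079.0$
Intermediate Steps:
$H{\left(S \right)} = - \frac{2 S \left(-203 + S\right)}{9}$ ($H{\left(S \right)} = - \frac{\left(S + S\right) \left(S - 203\right)}{9} = - \frac{2 S \left(-203 + S\right)}{9}$)
$-49034 + H{\left(224 \right)} = -49034 + \frac{2}{9} \cdot 224 \left(203 - 224\right) = -49034 + \frac{2}{9} \cdot 224 \left(-21\right) = -49034 - \frac{3136}{3} = - \frac{150238}{3}$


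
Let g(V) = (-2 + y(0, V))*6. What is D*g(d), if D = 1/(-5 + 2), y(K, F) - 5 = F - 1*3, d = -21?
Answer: 42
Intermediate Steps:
y(K, F) = 2 + F (y(K, F) = 5 + (F - 1*3) = 5 + (F - 3) = 5 + (-3 + F) = 2 + F)
g(V) = 6*V (g(V) = (-2 + (2 + V))*6 = V*6 = 6*V)
D = -⅓ (D = 1/(-3) = -⅓ ≈ -0.33333)
D*g(d) = -2*(-21) = -⅓*(-126) = 42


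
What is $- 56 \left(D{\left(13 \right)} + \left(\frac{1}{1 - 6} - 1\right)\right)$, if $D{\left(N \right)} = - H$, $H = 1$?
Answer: $\frac{616}{5} \approx 123.2$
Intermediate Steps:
$D{\left(N \right)} = -1$ ($D{\left(N \right)} = \left(-1\right) 1 = -1$)
$- 56 \left(D{\left(13 \right)} + \left(\frac{1}{1 - 6} - 1\right)\right) = - 56 \left(-1 + \left(\frac{1}{1 - 6} - 1\right)\right) = - 56 \left(-1 - \left(1 - \frac{1}{-5}\right)\right) = - 56 \left(-1 - \frac{6}{5}\right) = \left(-56\right) \left(- \frac{11}{5}\right) = \frac{616}{5}$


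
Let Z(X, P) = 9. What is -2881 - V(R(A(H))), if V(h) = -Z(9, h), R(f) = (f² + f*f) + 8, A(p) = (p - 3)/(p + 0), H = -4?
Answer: -2872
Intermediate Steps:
A(p) = (-3 + p)/p
R(f) = 8 + 2*f² (R(f) = (f² + f²) + 8 = 2*f² + 8 = 8 + 2*f²)
V(h) = -9 (V(h) = -1*9 = -9)
-2881 - V(R(A(H))) = -2881 - 1*(-9) = -2881 + 9 = -2872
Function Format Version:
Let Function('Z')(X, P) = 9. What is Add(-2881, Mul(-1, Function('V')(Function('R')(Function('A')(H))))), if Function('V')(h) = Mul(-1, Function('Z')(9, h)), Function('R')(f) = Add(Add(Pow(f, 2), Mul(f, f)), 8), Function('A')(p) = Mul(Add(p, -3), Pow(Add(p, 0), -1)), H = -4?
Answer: -2872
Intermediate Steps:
Function('A')(p) = Mul(Pow(p, -1), Add(-3, p)) (Function('A')(p) = Mul(Add(-3, p), Pow(p, -1)) = Mul(Pow(p, -1), Add(-3, p)))
Function('R')(f) = Add(8, Mul(2, Pow(f, 2))) (Function('R')(f) = Add(Add(Pow(f, 2), Pow(f, 2)), 8) = Add(Mul(2, Pow(f, 2)), 8) = Add(8, Mul(2, Pow(f, 2))))
Function('V')(h) = -9 (Function('V')(h) = Mul(-1, 9) = -9)
Add(-2881, Mul(-1, Function('V')(Function('R')(Function('A')(H))))) = Add(-2881, Mul(-1, -9)) = Add(-2881, 9) = -2872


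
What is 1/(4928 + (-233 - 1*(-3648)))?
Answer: 1/8343 ≈ 0.00011986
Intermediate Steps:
1/(4928 + (-233 - 1*(-3648))) = 1/(4928 + (-233 + 3648)) = 1/(4928 + 3415) = 1/8343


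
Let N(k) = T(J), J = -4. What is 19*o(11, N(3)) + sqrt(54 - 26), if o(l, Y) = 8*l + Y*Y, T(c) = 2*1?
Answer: 1748 + 2*sqrt(7) ≈ 1753.3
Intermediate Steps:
T(c) = 2
N(k) = 2
o(l, Y) = Y**2 + 8*l (o(l, Y) = 8*l + Y**2 = Y**2 + 8*l)
19*o(11, N(3)) + sqrt(54 - 26) = 19*(2**2 + 8*11) + sqrt(54 - 26) = 19*(4 + 88) + sqrt(28) = 19*92 + 2*sqrt(7) = 1748 + 2*sqrt(7)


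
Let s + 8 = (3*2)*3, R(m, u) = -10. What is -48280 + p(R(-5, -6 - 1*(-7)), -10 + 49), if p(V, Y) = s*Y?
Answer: -47890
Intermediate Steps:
s = 10 (s = -8 + (3*2)*3 = -8 + 6*3 = -8 + 18 = 10)
p(V, Y) = 10*Y
-48280 + p(R(-5, -6 - 1*(-7)), -10 + 49) = -48280 + 10*(-10 + 49) = -48280 + 10*39 = -48280 + 390 = -47890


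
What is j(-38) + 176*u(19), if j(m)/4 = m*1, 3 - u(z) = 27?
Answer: -4376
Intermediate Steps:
u(z) = -24 (u(z) = 3 - 1*27 = 3 - 27 = -24)
j(m) = 4*m (j(m) = 4*(m*1) = 4*m)
j(-38) + 176*u(19) = 4*(-38) + 176*(-24) = -152 - 4224 = -4376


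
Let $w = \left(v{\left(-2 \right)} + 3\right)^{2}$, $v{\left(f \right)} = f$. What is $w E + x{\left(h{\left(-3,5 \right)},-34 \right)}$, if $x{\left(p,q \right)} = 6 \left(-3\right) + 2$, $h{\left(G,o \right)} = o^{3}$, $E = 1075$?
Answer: $1059$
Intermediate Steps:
$w = 1$ ($w = \left(-2 + 3\right)^{2} = 1^{2} = 1$)
$x{\left(p,q \right)} = -16$ ($x{\left(p,q \right)} = -18 + 2 = -16$)
$w E + x{\left(h{\left(-3,5 \right)},-34 \right)} = 1 \cdot 1075 - 16 = 1075 - 16 = 1059$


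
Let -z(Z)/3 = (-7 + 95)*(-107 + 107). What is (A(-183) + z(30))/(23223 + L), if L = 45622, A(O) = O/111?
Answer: -61/2547265 ≈ -2.3947e-5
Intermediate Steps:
A(O) = O/111 (A(O) = O*(1/111) = O/111)
z(Z) = 0 (z(Z) = -3*(-7 + 95)*(-107 + 107) = -264*0 = -3*0 = 0)
(A(-183) + z(30))/(23223 + L) = ((1/111)*(-183) + 0)/(23223 + 45622) = (-61/37 + 0)/68845 = -61/37*1/68845 = -61/2547265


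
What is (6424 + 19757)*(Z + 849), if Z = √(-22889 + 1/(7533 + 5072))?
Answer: 22227669 + 471258*I*√11224513005/12605 ≈ 2.2228e+7 + 3.961e+6*I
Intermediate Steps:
Z = 18*I*√11224513005/12605 (Z = √(-22889 + 1/12605) = √(-288515844/12605) = 18*I*√11224513005/12605 ≈ 151.29*I)
(6424 + 19757)*(Z + 849) = (6424 + 19757)*(18*I*√11224513005/12605 + 849) = 26181*(849 + 18*I*√11224513005/12605) = 22227669 + 471258*I*√11224513005/12605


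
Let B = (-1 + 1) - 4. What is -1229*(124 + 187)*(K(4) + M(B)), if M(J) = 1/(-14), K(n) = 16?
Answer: -85234837/14 ≈ -6.0882e+6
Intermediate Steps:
B = -4 (B = 0 - 4 = -4)
M(J) = -1/14
-1229*(124 + 187)*(K(4) + M(B)) = -1229*(124 + 187)*(16 - 1/14) = -382219*223/14 = -1229*69353/14 = -85234837/14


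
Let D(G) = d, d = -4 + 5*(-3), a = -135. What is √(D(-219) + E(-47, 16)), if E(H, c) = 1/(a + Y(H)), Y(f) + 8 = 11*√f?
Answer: √11*√((2718 - 209*I*√47)/(-13 + I*√47))/11 ≈ 0.00033093 - 4.3595*I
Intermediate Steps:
Y(f) = -8 + 11*√f
E(H, c) = 1/(-143 + 11*√H) (E(H, c) = 1/(-135 + (-8 + 11*√H)) = 1/(-143 + 11*√H))
d = -19 (d = -4 - 15 = -19)
D(G) = -19
√(D(-219) + E(-47, 16)) = √(-19 + 1/(11*(-13 + √(-47)))) = √(-19 + 1/(11*(-13 + I*√47)))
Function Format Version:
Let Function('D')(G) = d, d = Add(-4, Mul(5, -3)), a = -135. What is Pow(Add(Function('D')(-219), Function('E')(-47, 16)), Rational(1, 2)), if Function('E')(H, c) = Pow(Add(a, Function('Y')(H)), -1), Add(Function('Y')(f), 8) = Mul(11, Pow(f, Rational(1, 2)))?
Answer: Mul(Rational(1, 11), Pow(11, Rational(1, 2)), Pow(Mul(Pow(Add(-13, Mul(I, Pow(47, Rational(1, 2)))), -1), Add(2718, Mul(-209, I, Pow(47, Rational(1, 2))))), Rational(1, 2))) ≈ Add(0.00033093, Mul(-4.3595, I))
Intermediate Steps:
Function('Y')(f) = Add(-8, Mul(11, Pow(f, Rational(1, 2))))
Function('E')(H, c) = Pow(Add(-143, Mul(11, Pow(H, Rational(1, 2)))), -1) (Function('E')(H, c) = Pow(Add(-135, Add(-8, Mul(11, Pow(H, Rational(1, 2))))), -1) = Pow(Add(-143, Mul(11, Pow(H, Rational(1, 2)))), -1))
d = -19 (d = Add(-4, -15) = -19)
Function('D')(G) = -19
Pow(Add(Function('D')(-219), Function('E')(-47, 16)), Rational(1, 2)) = Pow(Add(-19, Mul(Rational(1, 11), Pow(Add(-13, Pow(-47, Rational(1, 2))), -1))), Rational(1, 2)) = Pow(Add(-19, Mul(Rational(1, 11), Pow(Add(-13, Mul(I, Pow(47, Rational(1, 2)))), -1))), Rational(1, 2))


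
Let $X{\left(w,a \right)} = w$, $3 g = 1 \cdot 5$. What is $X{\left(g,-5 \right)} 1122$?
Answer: $1870$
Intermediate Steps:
$g = \frac{5}{3}$ ($g = \frac{1 \cdot 5}{3} = \frac{1}{3} \cdot 5 = \frac{5}{3} \approx 1.6667$)
$X{\left(g,-5 \right)} 1122 = \frac{5}{3} \cdot 1122 = 1870$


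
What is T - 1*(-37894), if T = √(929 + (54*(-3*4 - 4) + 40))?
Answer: 37894 + √105 ≈ 37904.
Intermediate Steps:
T = √105 (T = √(929 + (54*(-12 - 4) + 40)) = √(929 + (54*(-16) + 40)) = √(929 + (-864 + 40)) = √(929 - 824) = √105 ≈ 10.247)
T - 1*(-37894) = √105 - 1*(-37894) = √105 + 37894 = 37894 + √105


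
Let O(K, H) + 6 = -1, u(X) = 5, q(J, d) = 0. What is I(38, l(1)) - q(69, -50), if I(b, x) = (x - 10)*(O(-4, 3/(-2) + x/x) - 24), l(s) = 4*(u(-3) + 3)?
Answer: -682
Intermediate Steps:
O(K, H) = -7 (O(K, H) = -6 - 1 = -7)
l(s) = 32 (l(s) = 4*(5 + 3) = 4*8 = 32)
I(b, x) = 310 - 31*x (I(b, x) = (x - 10)*(-7 - 24) = (-10 + x)*(-31) = 310 - 31*x)
I(38, l(1)) - q(69, -50) = (310 - 31*32) - 1*0 = (310 - 992) + 0 = -682 + 0 = -682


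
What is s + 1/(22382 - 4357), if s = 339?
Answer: 6110476/18025 ≈ 339.00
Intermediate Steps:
s + 1/(22382 - 4357) = 339 + 1/(22382 - 4357) = 339 + 1/18025 = 6110476/18025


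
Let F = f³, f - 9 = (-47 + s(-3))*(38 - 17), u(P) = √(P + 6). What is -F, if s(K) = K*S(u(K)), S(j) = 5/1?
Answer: 2161700757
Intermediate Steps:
u(P) = √(6 + P)
S(j) = 5 (S(j) = 5*1 = 5)
s(K) = 5*K (s(K) = K*5 = 5*K)
f = -1293 (f = 9 + (-47 + 5*(-3))*(38 - 17) = 9 + (-47 - 15)*21 = 9 - 62*21 = 9 - 1302 = -1293)
F = -2161700757 (F = (-1293)³ = -2161700757)
-F = -1*(-2161700757) = 2161700757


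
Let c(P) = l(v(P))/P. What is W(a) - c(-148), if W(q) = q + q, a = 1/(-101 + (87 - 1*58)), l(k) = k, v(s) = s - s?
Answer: -1/36 ≈ -0.027778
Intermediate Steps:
v(s) = 0
c(P) = 0 (c(P) = 0/P = 0)
a = -1/72 (a = 1/(-101 + (87 - 58)) = 1/(-101 + 29) = 1/(-72) = -1/72 ≈ -0.013889)
W(q) = 2*q
W(a) - c(-148) = 2*(-1/72) - 1*0 = -1/36 + 0 = -1/36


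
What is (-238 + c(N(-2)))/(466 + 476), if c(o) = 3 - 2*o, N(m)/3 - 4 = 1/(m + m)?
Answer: -515/1884 ≈ -0.27335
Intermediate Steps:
N(m) = 12 + 3/(2*m) (N(m) = 12 + 3/(m + m) = 12 + 3/((2*m)) = 12 + 3*(1/(2*m)) = 12 + 3/(2*m))
(-238 + c(N(-2)))/(466 + 476) = (-238 + (3 - 2*(12 + (3/2)/(-2))))/(466 + 476) = (-238 + (3 - 2*(12 + (3/2)*(-½))))/942 = (-238 + (3 - 2*(12 - ¾)))*(1/942) = (-238 + (3 - 2*45/4))*(1/942) = (-238 + (3 - 45/2))*(1/942) = (-238 - 39/2)*(1/942) = -515/2*1/942 = -515/1884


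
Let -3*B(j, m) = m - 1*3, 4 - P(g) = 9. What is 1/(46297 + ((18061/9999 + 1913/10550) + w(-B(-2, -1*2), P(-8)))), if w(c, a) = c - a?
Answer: 105489450/4884406369787 ≈ 2.1597e-5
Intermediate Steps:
P(g) = -5 (P(g) = 4 - 1*9 = 4 - 9 = -5)
B(j, m) = 1 - m/3 (B(j, m) = -(m - 1*3)/3 = -(m - 3)/3 = -(-3 + m)/3 = 1 - m/3)
1/(46297 + ((18061/9999 + 1913/10550) + w(-B(-2, -1*2), P(-8)))) = 1/(46297 + ((18061/9999 + 1913/10550) + (-(1 - (-1)*2/3) - 1*(-5)))) = 1/(46297 + ((18061*(1/9999) + 1913*(1/10550)) + (-(1 - ⅓*(-2)) + 5))) = 1/(46297 + ((18061/9999 + 1913/10550) + (-(1 + ⅔) + 5))) = 1/(46297 + (209671637/105489450 + (-1*5/3 + 5))) = 1/(46297 + (209671637/105489450 + (-5/3 + 5))) = 1/(46297 + (209671637/105489450 + 10/3)) = 1/(46297 + 561303137/105489450) = 1/(4884406369787/105489450) = 105489450/4884406369787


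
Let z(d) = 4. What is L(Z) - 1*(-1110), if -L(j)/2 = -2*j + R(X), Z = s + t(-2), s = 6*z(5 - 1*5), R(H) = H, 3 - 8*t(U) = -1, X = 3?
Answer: 1202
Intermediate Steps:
t(U) = ½ (t(U) = 3/8 - ⅛*(-1) = 3/8 + ⅛ = ½)
s = 24 (s = 6*4 = 24)
Z = 49/2 (Z = 24 + ½ = 49/2 ≈ 24.500)
L(j) = -6 + 4*j (L(j) = -2*(-2*j + 3) = -2*(3 - 2*j) = -6 + 4*j)
L(Z) - 1*(-1110) = (-6 + 4*(49/2)) - 1*(-1110) = (-6 + 98) + 1110 = 92 + 1110 = 1202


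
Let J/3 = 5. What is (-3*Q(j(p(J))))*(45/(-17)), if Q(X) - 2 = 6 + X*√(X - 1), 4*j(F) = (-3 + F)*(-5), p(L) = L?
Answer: 1080/17 - 8100*I/17 ≈ 63.529 - 476.47*I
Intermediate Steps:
J = 15 (J = 3*5 = 15)
j(F) = 15/4 - 5*F/4 (j(F) = ((-3 + F)*(-5))/4 = (15 - 5*F)/4 = 15/4 - 5*F/4)
Q(X) = 8 + X*√(-1 + X) (Q(X) = 2 + (6 + X*√(X - 1)) = 2 + (6 + X*√(-1 + X)) = 8 + X*√(-1 + X))
(-3*Q(j(p(J))))*(45/(-17)) = (-3*(8 + (15/4 - 5/4*15)*√(-1 + (15/4 - 5/4*15))))*(45/(-17)) = (-3*(8 + (15/4 - 75/4)*√(-1 + (15/4 - 75/4))))*(45*(-1/17)) = -3*(8 - 15*√(-1 - 15))*(-45/17) = -3*(8 - 60*I)*(-45/17) = (-24 + 180*I)*(-45/17) = 1080/17 - 8100*I/17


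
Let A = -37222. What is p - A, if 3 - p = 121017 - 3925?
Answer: -79867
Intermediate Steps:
p = -117089 (p = 3 - (121017 - 3925) = 3 - 1*117092 = 3 - 117092 = -117089)
p - A = -117089 - 1*(-37222) = -117089 + 37222 = -79867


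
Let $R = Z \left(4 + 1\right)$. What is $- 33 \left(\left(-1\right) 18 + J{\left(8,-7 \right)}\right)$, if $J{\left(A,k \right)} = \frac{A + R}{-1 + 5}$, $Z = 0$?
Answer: $528$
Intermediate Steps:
$R = 0$ ($R = 0 \left(4 + 1\right) = 0 \cdot 5 = 0$)
$J{\left(A,k \right)} = \frac{A}{4}$ ($J{\left(A,k \right)} = \frac{A + 0}{-1 + 5} = \frac{A}{4}$)
$- 33 \left(\left(-1\right) 18 + J{\left(8,-7 \right)}\right) = - 33 \left(\left(-1\right) 18 + \frac{1}{4} \cdot 8\right) = - 33 \left(-18 + 2\right) = \left(-33\right) \left(-16\right) = 528$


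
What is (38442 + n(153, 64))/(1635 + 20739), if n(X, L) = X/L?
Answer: 820147/477312 ≈ 1.7183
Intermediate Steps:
(38442 + n(153, 64))/(1635 + 20739) = (38442 + 153/64)/(1635 + 20739) = (38442 + 153*(1/64))/22374 = (38442 + 153/64)*(1/22374) = (2460441/64)*(1/22374) = 820147/477312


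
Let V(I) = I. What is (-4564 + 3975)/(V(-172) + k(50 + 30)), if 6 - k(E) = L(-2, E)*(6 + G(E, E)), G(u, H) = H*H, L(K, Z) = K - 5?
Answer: -589/44676 ≈ -0.013184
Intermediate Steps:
L(K, Z) = -5 + K
G(u, H) = H²
k(E) = 48 + 7*E² (k(E) = 6 - (-5 - 2)*(6 + E²) = 6 - (-7)*(6 + E²) = 6 - (-42 - 7*E²) = 6 + (42 + 7*E²) = 48 + 7*E²)
(-4564 + 3975)/(V(-172) + k(50 + 30)) = (-4564 + 3975)/(-172 + (48 + 7*(50 + 30)²)) = -589/(-172 + (48 + 7*80²)) = -589/(-172 + (48 + 7*6400)) = -589/(-172 + (48 + 44800)) = -589/(-172 + 44848) = -589/44676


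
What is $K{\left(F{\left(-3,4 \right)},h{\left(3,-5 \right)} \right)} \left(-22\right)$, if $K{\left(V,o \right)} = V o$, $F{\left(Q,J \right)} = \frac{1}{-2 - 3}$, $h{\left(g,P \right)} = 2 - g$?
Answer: $- \frac{22}{5} \approx -4.4$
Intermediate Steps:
$F{\left(Q,J \right)} = - \frac{1}{5}$ ($F{\left(Q,J \right)} = \frac{1}{-5} = - \frac{1}{5}$)
$K{\left(F{\left(-3,4 \right)},h{\left(3,-5 \right)} \right)} \left(-22\right) = - \frac{2 - 3}{5} \left(-22\right) = \left(- \frac{1}{5}\right) \left(-1\right) \left(-22\right) = \frac{1}{5} \left(-22\right) = - \frac{22}{5}$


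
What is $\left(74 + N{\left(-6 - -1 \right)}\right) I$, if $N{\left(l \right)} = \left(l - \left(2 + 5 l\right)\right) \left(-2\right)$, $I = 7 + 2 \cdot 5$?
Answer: $646$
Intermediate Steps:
$I = 17$ ($I = 7 + 10 = 17$)
$N{\left(l \right)} = 4 + 8 l$ ($N{\left(l \right)} = \left(l - \left(2 + 5 l\right)\right) \left(-2\right) = \left(-2 - 4 l\right) \left(-2\right) = 4 + 8 l$)
$\left(74 + N{\left(-6 - -1 \right)}\right) I = \left(74 + \left(4 + 8 \left(-6 - -1\right)\right)\right) 17 = \left(74 + \left(4 + 8 \left(-6 + 1\right)\right)\right) 17 = \left(74 + \left(4 + 8 \left(-5\right)\right)\right) 17 = \left(74 + \left(4 - 40\right)\right) 17 = \left(74 - 36\right) 17 = 38 \cdot 17 = 646$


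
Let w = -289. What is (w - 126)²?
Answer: 172225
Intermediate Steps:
(w - 126)² = (-289 - 126)² = (-415)² = 172225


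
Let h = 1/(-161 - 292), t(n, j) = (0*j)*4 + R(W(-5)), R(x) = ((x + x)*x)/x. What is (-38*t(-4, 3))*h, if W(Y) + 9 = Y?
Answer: -1064/453 ≈ -2.3488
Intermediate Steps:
W(Y) = -9 + Y
R(x) = 2*x (R(x) = ((2*x)*x)/x = (2*x²)/x = 2*x)
t(n, j) = -28 (t(n, j) = (0*j)*4 + 2*(-9 - 5) = 0*4 + 2*(-14) = 0 - 28 = -28)
h = -1/453 (h = 1/(-453) = -1/453 ≈ -0.0022075)
(-38*t(-4, 3))*h = -38*(-28)*(-1/453) = 1064*(-1/453) = -1064/453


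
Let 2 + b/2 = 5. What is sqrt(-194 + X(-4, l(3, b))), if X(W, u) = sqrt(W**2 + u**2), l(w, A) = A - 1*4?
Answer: sqrt(-194 + 2*sqrt(5)) ≈ 13.767*I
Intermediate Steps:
b = 6 (b = -4 + 2*5 = -4 + 10 = 6)
l(w, A) = -4 + A (l(w, A) = A - 4 = -4 + A)
sqrt(-194 + X(-4, l(3, b))) = sqrt(-194 + sqrt((-4)**2 + (-4 + 6)**2)) = sqrt(-194 + sqrt(16 + 2**2)) = sqrt(-194 + sqrt(16 + 4)) = sqrt(-194 + sqrt(20)) = sqrt(-194 + 2*sqrt(5))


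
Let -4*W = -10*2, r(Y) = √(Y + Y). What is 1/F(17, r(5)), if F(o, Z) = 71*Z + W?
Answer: -1/10077 + 71*√10/50385 ≈ 0.0043569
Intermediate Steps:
r(Y) = √2*√Y (r(Y) = √(2*Y) = √2*√Y)
W = 5 (W = -(-5)*2/2 = -¼*(-20) = 5)
F(o, Z) = 5 + 71*Z (F(o, Z) = 71*Z + 5 = 5 + 71*Z)
1/F(17, r(5)) = 1/(5 + 71*(√2*√5)) = 1/(5 + 71*√10)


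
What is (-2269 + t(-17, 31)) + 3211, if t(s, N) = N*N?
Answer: 1903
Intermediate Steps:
t(s, N) = N²
(-2269 + t(-17, 31)) + 3211 = (-2269 + 31²) + 3211 = (-2269 + 961) + 3211 = -1308 + 3211 = 1903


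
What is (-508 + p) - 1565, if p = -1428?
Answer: -3501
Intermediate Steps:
(-508 + p) - 1565 = (-508 - 1428) - 1565 = -1936 - 1565 = -3501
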